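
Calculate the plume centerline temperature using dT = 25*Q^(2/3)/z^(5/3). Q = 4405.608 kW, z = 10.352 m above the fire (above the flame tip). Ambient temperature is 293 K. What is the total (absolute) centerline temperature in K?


Q^(2/3) = 268.74
z^(5/3) = 49.171
dT = 25 * 268.74 / 49.171 = 136.64 K
T = 293 + 136.64 = 429.64 K

429.64 K


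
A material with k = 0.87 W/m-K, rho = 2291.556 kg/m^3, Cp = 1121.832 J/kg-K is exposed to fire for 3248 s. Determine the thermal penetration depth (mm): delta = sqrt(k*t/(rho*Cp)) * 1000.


alpha = 0.87 / (2291.556 * 1121.832) = 3.3842e-07 m^2/s
alpha * t = 0.0010992
delta = sqrt(0.0010992) * 1000 = 33.154 mm

33.154 mm


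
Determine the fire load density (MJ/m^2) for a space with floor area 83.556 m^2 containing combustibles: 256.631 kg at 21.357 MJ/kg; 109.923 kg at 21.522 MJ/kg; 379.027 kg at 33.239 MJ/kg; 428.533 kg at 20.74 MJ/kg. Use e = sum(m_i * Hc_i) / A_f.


Total energy = 256.631*21.357 + 109.923*21.522 + 379.027*33.239 + 428.533*20.74
= 5480.868 + 2365.763 + 12598.48 + 8887.774
= 29332.88 MJ
e = 29332.88 / 83.556 = 351.06 MJ/m^2

351.06 MJ/m^2


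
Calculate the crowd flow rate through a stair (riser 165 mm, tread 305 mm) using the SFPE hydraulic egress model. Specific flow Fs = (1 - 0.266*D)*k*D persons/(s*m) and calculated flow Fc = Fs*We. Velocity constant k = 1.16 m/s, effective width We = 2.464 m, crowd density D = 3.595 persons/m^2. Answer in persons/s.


1 - 0.266*D = 1 - 0.266*3.595 = 0.043730
Fs = 0.043730 * 1.16 * 3.595 = 0.18236 persons/(s*m)
Fc = 0.18236 * 2.464 = 0.44934 persons/s

0.44934 persons/s


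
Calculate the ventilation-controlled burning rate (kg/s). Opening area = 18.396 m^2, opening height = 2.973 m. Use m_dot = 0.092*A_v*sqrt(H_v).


sqrt(H_v) = 1.7242
m_dot = 0.092 * 18.396 * 1.7242 = 2.9182 kg/s

2.9182 kg/s


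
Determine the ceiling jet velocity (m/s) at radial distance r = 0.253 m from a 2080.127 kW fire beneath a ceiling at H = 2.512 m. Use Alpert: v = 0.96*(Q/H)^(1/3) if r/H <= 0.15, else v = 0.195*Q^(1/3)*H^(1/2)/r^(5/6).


r/H = 0.253 / 2.512 = 0.10072
r/H <= 0.15, so v = 0.96*(Q/H)^(1/3)
Q/H = 828.08
(Q/H)^(1/3) = 9.3905
v = 0.96 * 9.3905 = 9.0149 m/s

9.0149 m/s


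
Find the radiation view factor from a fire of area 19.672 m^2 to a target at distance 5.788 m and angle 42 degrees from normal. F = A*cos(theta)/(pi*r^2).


cos(42 deg) = 0.74314
pi*r^2 = 105.25
F = 19.672 * 0.74314 / 105.25 = 0.13890

0.13890


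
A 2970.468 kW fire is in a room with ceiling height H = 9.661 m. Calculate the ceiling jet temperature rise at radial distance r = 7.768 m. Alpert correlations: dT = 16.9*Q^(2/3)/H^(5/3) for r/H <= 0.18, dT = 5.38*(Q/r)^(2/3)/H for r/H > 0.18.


r/H = 7.768 / 9.661 = 0.80406
r/H > 0.18, so dT = 5.38*(Q/r)^(2/3)/H
Q/r = 382.40
(Q/r)^(2/3) = 52.684
dT = 5.38 * 52.684 / 9.661 = 29.338 K

29.338 K


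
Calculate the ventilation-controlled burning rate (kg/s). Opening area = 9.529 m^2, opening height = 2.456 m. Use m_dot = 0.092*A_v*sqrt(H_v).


sqrt(H_v) = 1.5672
m_dot = 0.092 * 9.529 * 1.5672 = 1.3739 kg/s

1.3739 kg/s


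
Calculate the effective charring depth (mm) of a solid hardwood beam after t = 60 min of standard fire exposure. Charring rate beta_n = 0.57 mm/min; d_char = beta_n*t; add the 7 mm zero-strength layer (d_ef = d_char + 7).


d_char = 0.57 * 60 = 34.2 mm
d_ef = 34.2 + 1.0*7 = 41.2 mm

41.2 mm


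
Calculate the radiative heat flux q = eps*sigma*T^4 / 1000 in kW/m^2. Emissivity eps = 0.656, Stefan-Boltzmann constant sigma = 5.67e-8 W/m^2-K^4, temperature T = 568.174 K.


T^4 = 1.0421e+11
q = 0.656 * 5.67e-8 * 1.0421e+11 / 1000 = 3.8763 kW/m^2

3.8763 kW/m^2


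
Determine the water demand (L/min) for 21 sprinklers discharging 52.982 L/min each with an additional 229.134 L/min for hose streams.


Sprinkler demand = 21 * 52.982 = 1112.622 L/min
Total = 1112.622 + 229.134 = 1341.756 L/min

1341.756 L/min


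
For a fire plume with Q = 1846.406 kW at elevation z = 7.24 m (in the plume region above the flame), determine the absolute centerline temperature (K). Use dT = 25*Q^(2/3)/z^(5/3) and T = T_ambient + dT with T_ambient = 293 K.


Q^(2/3) = 150.51
z^(5/3) = 27.096
dT = 25 * 150.51 / 27.096 = 138.87 K
T = 293 + 138.87 = 431.87 K

431.87 K


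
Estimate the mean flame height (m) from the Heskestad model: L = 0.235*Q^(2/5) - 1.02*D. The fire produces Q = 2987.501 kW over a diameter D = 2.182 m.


Q^(2/5) = 24.554
0.235 * Q^(2/5) = 5.7702
1.02 * D = 2.2256
L = 3.5446 m

3.5446 m


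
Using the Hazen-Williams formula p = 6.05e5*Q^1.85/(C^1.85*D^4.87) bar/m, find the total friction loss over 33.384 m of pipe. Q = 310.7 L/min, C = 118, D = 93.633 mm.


Q^1.85 = 40816
C^1.85 = 6807.4
D^4.87 = 3.9890e+09
p/m = 0.00090938 bar/m
p_total = 0.00090938 * 33.384 = 0.030359 bar

0.030359 bar


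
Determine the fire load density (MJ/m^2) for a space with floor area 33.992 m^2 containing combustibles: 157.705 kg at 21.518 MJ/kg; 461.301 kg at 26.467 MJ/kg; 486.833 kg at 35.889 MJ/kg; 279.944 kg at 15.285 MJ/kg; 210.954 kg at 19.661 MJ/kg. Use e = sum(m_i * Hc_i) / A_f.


Total energy = 157.705*21.518 + 461.301*26.467 + 486.833*35.889 + 279.944*15.285 + 210.954*19.661
= 3393.496 + 12209.25 + 17471.95 + 4278.944 + 4147.567
= 41501.21 MJ
e = 41501.21 / 33.992 = 1220.9 MJ/m^2

1220.9 MJ/m^2


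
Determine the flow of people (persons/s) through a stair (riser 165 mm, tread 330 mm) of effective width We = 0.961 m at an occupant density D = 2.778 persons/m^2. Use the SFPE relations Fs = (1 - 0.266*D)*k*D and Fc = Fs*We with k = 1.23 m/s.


1 - 0.266*D = 1 - 0.266*2.778 = 0.26105
Fs = 0.26105 * 1.23 * 2.778 = 0.89200 persons/(s*m)
Fc = 0.89200 * 0.961 = 0.85721 persons/s

0.85721 persons/s


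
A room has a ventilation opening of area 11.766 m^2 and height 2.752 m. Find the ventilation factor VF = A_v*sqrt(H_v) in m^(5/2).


sqrt(H_v) = 1.6589
VF = 11.766 * 1.6589 = 19.519 m^(5/2)

19.519 m^(5/2)


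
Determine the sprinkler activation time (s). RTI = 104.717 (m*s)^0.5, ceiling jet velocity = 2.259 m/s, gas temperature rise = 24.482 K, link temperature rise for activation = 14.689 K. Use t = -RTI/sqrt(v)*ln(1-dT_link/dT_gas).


dT_link/dT_gas = 0.59999
ln(1 - 0.59999) = -0.91627
t = -104.717 / sqrt(2.259) * -0.91627 = 63.839 s

63.839 s


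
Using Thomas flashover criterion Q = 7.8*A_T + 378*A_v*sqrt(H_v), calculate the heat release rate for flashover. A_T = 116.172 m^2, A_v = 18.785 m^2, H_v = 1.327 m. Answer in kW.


7.8*A_T = 906.14
sqrt(H_v) = 1.1520
378*A_v*sqrt(H_v) = 8179.7
Q = 906.14 + 8179.7 = 9085.9 kW

9085.9 kW


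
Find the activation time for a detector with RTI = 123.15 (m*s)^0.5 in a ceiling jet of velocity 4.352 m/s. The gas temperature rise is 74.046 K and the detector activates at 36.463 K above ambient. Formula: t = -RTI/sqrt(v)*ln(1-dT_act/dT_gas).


dT_act/dT_gas = 0.49244
ln(1 - 0.49244) = -0.67813
t = -123.15 / sqrt(4.352) * -0.67813 = 40.032 s

40.032 s


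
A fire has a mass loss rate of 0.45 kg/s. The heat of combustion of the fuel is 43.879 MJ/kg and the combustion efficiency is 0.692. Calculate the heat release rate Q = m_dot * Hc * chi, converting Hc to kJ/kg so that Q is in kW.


Hc = 43.879 MJ/kg = 43.879 * 1000 kJ/kg = 43879 kJ/kg
Q = 0.45 kg/s * 43879 kJ/kg * 0.692 = 13664 kW

13664 kW


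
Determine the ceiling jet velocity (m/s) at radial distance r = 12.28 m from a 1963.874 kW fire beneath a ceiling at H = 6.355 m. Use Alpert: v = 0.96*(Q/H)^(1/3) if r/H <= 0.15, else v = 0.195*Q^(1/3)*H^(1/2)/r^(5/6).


r/H = 12.28 / 6.355 = 1.9323
r/H > 0.15, so v = 0.195*Q^(1/3)*H^(1/2)/r^(5/6)
Q^(1/3) = 12.523
H^(1/2) = 2.5209
r^(5/6) = 8.0847
v = 0.195 * 12.523 * 2.5209 / 8.0847 = 0.76143 m/s

0.76143 m/s


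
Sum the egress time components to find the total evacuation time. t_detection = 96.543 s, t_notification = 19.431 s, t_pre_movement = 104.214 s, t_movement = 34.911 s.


Total = 96.543 + 19.431 + 104.214 + 34.911 = 255.099 s

255.099 s


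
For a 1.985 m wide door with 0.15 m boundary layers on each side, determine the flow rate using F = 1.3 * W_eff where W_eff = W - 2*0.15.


W_eff = 1.985 - 0.30 = 1.685 m
F = 1.3 * 1.685 = 2.1905 persons/s

2.1905 persons/s


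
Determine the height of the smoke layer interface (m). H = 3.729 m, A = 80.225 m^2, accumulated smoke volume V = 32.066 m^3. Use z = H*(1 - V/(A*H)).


V/(A*H) = 0.10719
1 - 0.10719 = 0.89281
z = 3.729 * 0.89281 = 3.3293 m

3.3293 m


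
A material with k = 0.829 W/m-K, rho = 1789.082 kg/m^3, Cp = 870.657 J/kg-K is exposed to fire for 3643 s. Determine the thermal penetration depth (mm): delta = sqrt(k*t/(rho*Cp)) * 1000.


alpha = 0.829 / (1789.082 * 870.657) = 5.3220e-07 m^2/s
alpha * t = 0.0019388
delta = sqrt(0.0019388) * 1000 = 44.032 mm

44.032 mm


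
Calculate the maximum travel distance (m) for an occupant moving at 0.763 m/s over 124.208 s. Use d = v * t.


d = 0.763 * 124.208 = 94.771 m

94.771 m


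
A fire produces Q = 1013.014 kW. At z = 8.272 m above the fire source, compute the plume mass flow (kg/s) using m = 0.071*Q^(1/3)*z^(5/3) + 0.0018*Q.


Q^(1/3) = 10.043
z^(5/3) = 33.834
First term = 0.071 * 10.043 * 33.834 = 24.126
Second term = 0.0018 * 1013.014 = 1.8234
m = 25.949 kg/s

25.949 kg/s


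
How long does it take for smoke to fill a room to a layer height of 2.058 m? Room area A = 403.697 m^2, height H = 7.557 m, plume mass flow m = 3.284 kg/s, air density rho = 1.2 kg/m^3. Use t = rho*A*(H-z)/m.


H - z = 5.499 m
t = 1.2 * 403.697 * 5.499 / 3.284 = 811.18 s

811.18 s


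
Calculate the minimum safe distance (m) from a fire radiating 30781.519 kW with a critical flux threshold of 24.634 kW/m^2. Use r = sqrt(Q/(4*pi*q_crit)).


4*pi*q_crit = 309.56
Q/(4*pi*q_crit) = 99.436
r = sqrt(99.436) = 9.9718 m

9.9718 m


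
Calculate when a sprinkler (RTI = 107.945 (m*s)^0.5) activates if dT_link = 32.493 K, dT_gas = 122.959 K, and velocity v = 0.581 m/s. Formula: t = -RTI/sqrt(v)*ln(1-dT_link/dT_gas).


dT_link/dT_gas = 0.26426
ln(1 - 0.26426) = -0.30688
t = -107.945 / sqrt(0.581) * -0.30688 = 43.459 s

43.459 s


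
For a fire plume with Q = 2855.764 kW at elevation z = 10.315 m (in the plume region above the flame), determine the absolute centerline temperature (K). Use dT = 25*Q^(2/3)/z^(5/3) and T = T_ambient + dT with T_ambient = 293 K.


Q^(2/3) = 201.29
z^(5/3) = 48.878
dT = 25 * 201.29 / 48.878 = 102.95 K
T = 293 + 102.95 = 395.95 K

395.95 K


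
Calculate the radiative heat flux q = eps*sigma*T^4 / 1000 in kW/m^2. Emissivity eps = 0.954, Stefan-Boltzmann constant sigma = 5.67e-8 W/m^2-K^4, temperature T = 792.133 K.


T^4 = 3.9372e+11
q = 0.954 * 5.67e-8 * 3.9372e+11 / 1000 = 21.297 kW/m^2

21.297 kW/m^2


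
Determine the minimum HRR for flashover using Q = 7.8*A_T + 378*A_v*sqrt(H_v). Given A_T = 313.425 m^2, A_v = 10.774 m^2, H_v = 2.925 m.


7.8*A_T = 2444.715
sqrt(H_v) = 1.7103
378*A_v*sqrt(H_v) = 6965.2
Q = 2444.715 + 6965.2 = 9409.9 kW

9409.9 kW


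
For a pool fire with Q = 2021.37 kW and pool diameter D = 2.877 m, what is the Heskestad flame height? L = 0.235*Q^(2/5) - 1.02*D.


Q^(2/5) = 21.002
0.235 * Q^(2/5) = 4.9354
1.02 * D = 2.9345
L = 2.0009 m

2.0009 m


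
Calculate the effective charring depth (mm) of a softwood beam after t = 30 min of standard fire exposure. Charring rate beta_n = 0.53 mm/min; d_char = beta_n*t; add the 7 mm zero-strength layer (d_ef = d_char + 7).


d_char = 0.53 * 30 = 15.9 mm
d_ef = 15.9 + 1.0*7 = 22.9 mm

22.9 mm


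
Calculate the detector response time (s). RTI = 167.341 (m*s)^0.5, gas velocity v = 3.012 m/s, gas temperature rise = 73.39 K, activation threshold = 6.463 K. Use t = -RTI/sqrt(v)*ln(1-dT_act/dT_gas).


dT_act/dT_gas = 0.088064
ln(1 - 0.088064) = -0.092185
t = -167.341 / sqrt(3.012) * -0.092185 = 8.8887 s

8.8887 s


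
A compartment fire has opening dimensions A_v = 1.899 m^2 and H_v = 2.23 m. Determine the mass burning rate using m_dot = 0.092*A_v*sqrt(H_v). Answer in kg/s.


sqrt(H_v) = 1.4933
m_dot = 0.092 * 1.899 * 1.4933 = 0.26089 kg/s

0.26089 kg/s


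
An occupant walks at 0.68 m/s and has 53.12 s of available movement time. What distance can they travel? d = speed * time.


d = 0.68 * 53.12 = 36.122 m

36.122 m


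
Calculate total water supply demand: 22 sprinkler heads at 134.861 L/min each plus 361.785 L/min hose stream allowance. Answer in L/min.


Sprinkler demand = 22 * 134.861 = 2966.942 L/min
Total = 2966.942 + 361.785 = 3328.727 L/min

3328.727 L/min


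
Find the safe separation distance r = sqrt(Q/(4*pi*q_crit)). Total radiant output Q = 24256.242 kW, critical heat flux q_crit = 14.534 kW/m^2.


4*pi*q_crit = 182.64
Q/(4*pi*q_crit) = 132.81
r = sqrt(132.81) = 11.524 m

11.524 m


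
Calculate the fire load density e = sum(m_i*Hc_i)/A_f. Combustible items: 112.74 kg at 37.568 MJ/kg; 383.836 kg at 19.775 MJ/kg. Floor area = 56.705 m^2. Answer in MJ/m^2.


Total energy = 112.74*37.568 + 383.836*19.775
= 4235.416 + 7590.357
= 11825.77 MJ
e = 11825.77 / 56.705 = 208.55 MJ/m^2

208.55 MJ/m^2


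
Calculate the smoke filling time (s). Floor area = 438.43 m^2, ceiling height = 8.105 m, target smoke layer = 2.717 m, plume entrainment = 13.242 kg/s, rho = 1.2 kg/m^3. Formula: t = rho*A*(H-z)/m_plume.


H - z = 5.388 m
t = 1.2 * 438.43 * 5.388 / 13.242 = 214.07 s

214.07 s


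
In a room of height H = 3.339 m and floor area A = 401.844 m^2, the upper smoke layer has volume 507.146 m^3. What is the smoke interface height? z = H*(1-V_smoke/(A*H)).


V/(A*H) = 0.37797
1 - 0.37797 = 0.62203
z = 3.339 * 0.62203 = 2.0770 m

2.0770 m


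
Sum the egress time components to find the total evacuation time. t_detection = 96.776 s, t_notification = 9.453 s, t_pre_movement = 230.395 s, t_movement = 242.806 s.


Total = 96.776 + 9.453 + 230.395 + 242.806 = 579.43 s

579.43 s


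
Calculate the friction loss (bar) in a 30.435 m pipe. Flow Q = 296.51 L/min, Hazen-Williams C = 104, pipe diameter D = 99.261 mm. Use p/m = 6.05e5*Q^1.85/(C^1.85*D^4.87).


Q^1.85 = 37435
C^1.85 = 5389.0
D^4.87 = 5.3004e+09
p/m = 0.00079287 bar/m
p_total = 0.00079287 * 30.435 = 0.024131 bar

0.024131 bar


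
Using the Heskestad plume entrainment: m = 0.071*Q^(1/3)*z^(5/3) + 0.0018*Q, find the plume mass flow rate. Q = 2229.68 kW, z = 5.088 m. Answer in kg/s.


Q^(1/3) = 13.064
z^(5/3) = 15.051
First term = 0.071 * 13.064 * 15.051 = 13.961
Second term = 0.0018 * 2229.68 = 4.0134
m = 17.974 kg/s

17.974 kg/s


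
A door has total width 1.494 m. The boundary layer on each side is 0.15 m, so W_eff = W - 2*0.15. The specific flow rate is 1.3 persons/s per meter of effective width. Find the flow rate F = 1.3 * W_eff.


W_eff = 1.494 - 0.30 = 1.194 m
F = 1.3 * 1.194 = 1.5522 persons/s

1.5522 persons/s


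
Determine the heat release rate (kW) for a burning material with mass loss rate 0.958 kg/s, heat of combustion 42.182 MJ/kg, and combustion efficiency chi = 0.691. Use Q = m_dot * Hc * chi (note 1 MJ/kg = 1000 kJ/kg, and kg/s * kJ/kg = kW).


Hc = 42.182 MJ/kg = 42.182 * 1000 kJ/kg = 42182 kJ/kg
Q = 0.958 kg/s * 42182 kJ/kg * 0.691 = 27924 kW

27924 kW


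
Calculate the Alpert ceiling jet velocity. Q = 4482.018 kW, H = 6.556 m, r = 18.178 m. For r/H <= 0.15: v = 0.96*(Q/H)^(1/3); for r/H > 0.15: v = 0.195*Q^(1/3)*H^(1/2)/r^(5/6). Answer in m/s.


r/H = 18.178 / 6.556 = 2.7727
r/H > 0.15, so v = 0.195*Q^(1/3)*H^(1/2)/r^(5/6)
Q^(1/3) = 16.488
H^(1/2) = 2.5605
r^(5/6) = 11.210
v = 0.195 * 16.488 * 2.5605 / 11.210 = 0.73433 m/s

0.73433 m/s


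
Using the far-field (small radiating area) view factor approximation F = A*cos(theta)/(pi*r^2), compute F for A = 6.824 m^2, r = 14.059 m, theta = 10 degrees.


cos(10 deg) = 0.98481
pi*r^2 = 620.95
F = 6.824 * 0.98481 / 620.95 = 0.010823

0.010823


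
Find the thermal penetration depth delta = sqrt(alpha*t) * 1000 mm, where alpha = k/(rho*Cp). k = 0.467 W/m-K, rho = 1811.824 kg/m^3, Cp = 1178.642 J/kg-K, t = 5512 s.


alpha = 0.467 / (1811.824 * 1178.642) = 2.1868e-07 m^2/s
alpha * t = 0.0012054
delta = sqrt(0.0012054) * 1000 = 34.719 mm

34.719 mm


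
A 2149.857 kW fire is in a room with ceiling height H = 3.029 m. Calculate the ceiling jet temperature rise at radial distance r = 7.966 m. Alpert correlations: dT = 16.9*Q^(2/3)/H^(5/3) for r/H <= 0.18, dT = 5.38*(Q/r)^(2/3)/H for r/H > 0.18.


r/H = 7.966 / 3.029 = 2.6299
r/H > 0.18, so dT = 5.38*(Q/r)^(2/3)/H
Q/r = 269.88
(Q/r)^(2/3) = 41.762
dT = 5.38 * 41.762 / 3.029 = 74.176 K

74.176 K


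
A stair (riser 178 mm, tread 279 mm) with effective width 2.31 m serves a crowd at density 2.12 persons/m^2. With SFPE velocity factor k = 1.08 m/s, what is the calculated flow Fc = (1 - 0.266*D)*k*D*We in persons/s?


1 - 0.266*D = 1 - 0.266*2.12 = 0.43608
Fs = 0.43608 * 1.08 * 2.12 = 0.99845 persons/(s*m)
Fc = 0.99845 * 2.31 = 2.3064 persons/s

2.3064 persons/s


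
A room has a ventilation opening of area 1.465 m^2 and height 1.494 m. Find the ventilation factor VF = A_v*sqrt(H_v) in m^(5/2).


sqrt(H_v) = 1.2223
VF = 1.465 * 1.2223 = 1.7907 m^(5/2)

1.7907 m^(5/2)


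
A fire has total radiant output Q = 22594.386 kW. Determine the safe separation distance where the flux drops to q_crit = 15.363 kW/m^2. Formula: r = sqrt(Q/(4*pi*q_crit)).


4*pi*q_crit = 193.06
Q/(4*pi*q_crit) = 117.03
r = sqrt(117.03) = 10.818 m

10.818 m


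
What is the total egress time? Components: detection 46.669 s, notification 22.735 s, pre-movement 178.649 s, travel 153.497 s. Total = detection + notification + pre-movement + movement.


Total = 46.669 + 22.735 + 178.649 + 153.497 = 401.55 s

401.55 s


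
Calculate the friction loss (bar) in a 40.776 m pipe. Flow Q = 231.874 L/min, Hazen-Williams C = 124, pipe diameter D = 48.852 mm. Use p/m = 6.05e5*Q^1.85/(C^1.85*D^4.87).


Q^1.85 = 23753
C^1.85 = 7461.6
D^4.87 = 1.6783e+08
p/m = 0.011476 bar/m
p_total = 0.011476 * 40.776 = 0.46794 bar

0.46794 bar


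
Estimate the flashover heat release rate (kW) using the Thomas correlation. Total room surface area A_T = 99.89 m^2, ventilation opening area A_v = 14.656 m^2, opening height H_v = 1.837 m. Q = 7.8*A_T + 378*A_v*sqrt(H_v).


7.8*A_T = 779.142
sqrt(H_v) = 1.3554
378*A_v*sqrt(H_v) = 7508.6
Q = 779.142 + 7508.6 = 8287.8 kW

8287.8 kW


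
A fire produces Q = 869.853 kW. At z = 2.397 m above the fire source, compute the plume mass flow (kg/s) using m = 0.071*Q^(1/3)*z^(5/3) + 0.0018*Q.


Q^(1/3) = 9.5459
z^(5/3) = 4.2932
First term = 0.071 * 9.5459 * 4.2932 = 2.9097
Second term = 0.0018 * 869.853 = 1.5657
m = 4.4755 kg/s

4.4755 kg/s


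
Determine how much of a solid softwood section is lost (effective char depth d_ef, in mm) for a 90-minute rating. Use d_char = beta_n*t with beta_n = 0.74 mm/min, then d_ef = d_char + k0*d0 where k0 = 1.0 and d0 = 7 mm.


d_char = 0.74 * 90 = 66.6 mm
d_ef = 66.6 + 1.0*7 = 73.6 mm

73.6 mm


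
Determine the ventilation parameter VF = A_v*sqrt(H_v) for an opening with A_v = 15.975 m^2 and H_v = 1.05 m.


sqrt(H_v) = 1.0247
VF = 15.975 * 1.0247 = 16.370 m^(5/2)

16.370 m^(5/2)


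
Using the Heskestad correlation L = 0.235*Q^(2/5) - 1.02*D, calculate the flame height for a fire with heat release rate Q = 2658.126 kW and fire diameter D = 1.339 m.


Q^(2/5) = 23.433
0.235 * Q^(2/5) = 5.5068
1.02 * D = 1.3658
L = 4.1410 m

4.1410 m


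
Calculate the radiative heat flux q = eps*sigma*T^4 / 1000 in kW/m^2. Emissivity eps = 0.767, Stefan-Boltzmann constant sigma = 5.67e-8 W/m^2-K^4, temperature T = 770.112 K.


T^4 = 3.5173e+11
q = 0.767 * 5.67e-8 * 3.5173e+11 / 1000 = 15.297 kW/m^2

15.297 kW/m^2


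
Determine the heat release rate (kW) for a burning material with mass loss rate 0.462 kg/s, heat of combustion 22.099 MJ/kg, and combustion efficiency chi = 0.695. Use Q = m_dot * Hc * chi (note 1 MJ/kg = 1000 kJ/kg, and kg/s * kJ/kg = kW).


Hc = 22.099 MJ/kg = 22.099 * 1000 kJ/kg = 22099 kJ/kg
Q = 0.462 kg/s * 22099 kJ/kg * 0.695 = 7095.8 kW

7095.8 kW


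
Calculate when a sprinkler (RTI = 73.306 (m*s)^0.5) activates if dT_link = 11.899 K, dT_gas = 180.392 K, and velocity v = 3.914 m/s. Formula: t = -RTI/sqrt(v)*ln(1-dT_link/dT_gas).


dT_link/dT_gas = 0.065962
ln(1 - 0.065962) = -0.068238
t = -73.306 / sqrt(3.914) * -0.068238 = 2.5285 s

2.5285 s


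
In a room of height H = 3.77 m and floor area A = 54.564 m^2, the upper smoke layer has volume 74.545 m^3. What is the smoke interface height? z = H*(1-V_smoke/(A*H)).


V/(A*H) = 0.36239
1 - 0.36239 = 0.63761
z = 3.77 * 0.63761 = 2.4038 m

2.4038 m


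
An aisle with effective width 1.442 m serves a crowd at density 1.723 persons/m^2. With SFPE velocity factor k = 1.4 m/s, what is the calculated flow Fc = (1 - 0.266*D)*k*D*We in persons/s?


1 - 0.266*D = 1 - 0.266*1.723 = 0.54168
Fs = 0.54168 * 1.4 * 1.723 = 1.3066 persons/(s*m)
Fc = 1.3066 * 1.442 = 1.8842 persons/s

1.8842 persons/s


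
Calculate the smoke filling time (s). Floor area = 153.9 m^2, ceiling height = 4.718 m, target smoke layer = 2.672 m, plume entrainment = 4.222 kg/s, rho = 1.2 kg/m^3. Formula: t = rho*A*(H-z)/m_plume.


H - z = 2.046 m
t = 1.2 * 153.9 * 2.046 / 4.222 = 89.497 s

89.497 s


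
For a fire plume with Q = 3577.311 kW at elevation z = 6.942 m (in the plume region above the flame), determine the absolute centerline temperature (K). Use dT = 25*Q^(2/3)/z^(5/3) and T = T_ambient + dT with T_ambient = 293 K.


Q^(2/3) = 233.90
z^(5/3) = 25.262
dT = 25 * 233.90 / 25.262 = 231.47 K
T = 293 + 231.47 = 524.47 K

524.47 K


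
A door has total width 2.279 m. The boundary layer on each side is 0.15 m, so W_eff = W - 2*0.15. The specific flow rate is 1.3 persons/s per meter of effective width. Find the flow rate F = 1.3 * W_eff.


W_eff = 2.279 - 0.30 = 1.979 m
F = 1.3 * 1.979 = 2.5727 persons/s

2.5727 persons/s


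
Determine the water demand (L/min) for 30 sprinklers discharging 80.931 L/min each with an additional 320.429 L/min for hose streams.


Sprinkler demand = 30 * 80.931 = 2427.93 L/min
Total = 2427.93 + 320.429 = 2748.359 L/min

2748.359 L/min


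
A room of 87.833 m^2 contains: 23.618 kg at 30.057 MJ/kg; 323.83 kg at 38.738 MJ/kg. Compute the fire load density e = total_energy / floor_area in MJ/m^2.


Total energy = 23.618*30.057 + 323.83*38.738
= 709.8862 + 12544.53
= 13254.41 MJ
e = 13254.41 / 87.833 = 150.90 MJ/m^2

150.90 MJ/m^2


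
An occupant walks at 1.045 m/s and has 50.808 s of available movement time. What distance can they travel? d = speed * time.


d = 1.045 * 50.808 = 53.094 m

53.094 m


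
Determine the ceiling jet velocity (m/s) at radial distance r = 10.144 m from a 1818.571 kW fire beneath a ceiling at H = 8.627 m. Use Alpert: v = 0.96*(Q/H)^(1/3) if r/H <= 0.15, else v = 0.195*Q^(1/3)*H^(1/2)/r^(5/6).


r/H = 10.144 / 8.627 = 1.1758
r/H > 0.15, so v = 0.195*Q^(1/3)*H^(1/2)/r^(5/6)
Q^(1/3) = 12.206
H^(1/2) = 2.9372
r^(5/6) = 6.8946
v = 0.195 * 12.206 * 2.9372 / 6.8946 = 1.0140 m/s

1.0140 m/s


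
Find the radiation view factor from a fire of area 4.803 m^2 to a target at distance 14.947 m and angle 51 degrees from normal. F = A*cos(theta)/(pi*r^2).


cos(51 deg) = 0.62932
pi*r^2 = 701.87
F = 4.803 * 0.62932 / 701.87 = 0.0043065

0.0043065


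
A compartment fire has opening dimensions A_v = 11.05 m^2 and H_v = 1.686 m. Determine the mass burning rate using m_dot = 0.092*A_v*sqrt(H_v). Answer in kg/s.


sqrt(H_v) = 1.2985
m_dot = 0.092 * 11.05 * 1.2985 = 1.3200 kg/s

1.3200 kg/s


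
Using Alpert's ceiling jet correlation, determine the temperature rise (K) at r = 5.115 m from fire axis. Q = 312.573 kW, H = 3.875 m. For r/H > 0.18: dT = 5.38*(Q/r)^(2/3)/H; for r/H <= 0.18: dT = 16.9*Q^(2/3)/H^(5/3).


r/H = 5.115 / 3.875 = 1.32
r/H > 0.18, so dT = 5.38*(Q/r)^(2/3)/H
Q/r = 61.109
(Q/r)^(2/3) = 15.514
dT = 5.38 * 15.514 / 3.875 = 21.540 K

21.540 K


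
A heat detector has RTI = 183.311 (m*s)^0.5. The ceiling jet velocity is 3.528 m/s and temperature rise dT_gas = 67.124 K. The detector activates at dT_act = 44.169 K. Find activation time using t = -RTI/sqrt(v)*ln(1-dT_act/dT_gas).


dT_act/dT_gas = 0.65802
ln(1 - 0.65802) = -1.0730
t = -183.311 / sqrt(3.528) * -1.0730 = 104.72 s

104.72 s


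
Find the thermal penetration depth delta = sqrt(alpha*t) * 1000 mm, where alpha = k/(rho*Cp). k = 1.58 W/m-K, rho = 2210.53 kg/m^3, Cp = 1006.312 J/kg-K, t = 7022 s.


alpha = 1.58 / (2210.53 * 1006.312) = 7.1028e-07 m^2/s
alpha * t = 0.0049876
delta = sqrt(0.0049876) * 1000 = 70.623 mm

70.623 mm


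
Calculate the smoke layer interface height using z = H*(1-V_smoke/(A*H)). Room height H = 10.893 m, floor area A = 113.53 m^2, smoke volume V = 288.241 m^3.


V/(A*H) = 0.23308
1 - 0.23308 = 0.76692
z = 10.893 * 0.76692 = 8.3541 m

8.3541 m


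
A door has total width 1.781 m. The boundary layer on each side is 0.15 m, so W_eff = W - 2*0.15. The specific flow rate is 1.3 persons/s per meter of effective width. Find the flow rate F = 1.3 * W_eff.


W_eff = 1.781 - 0.30 = 1.481 m
F = 1.3 * 1.481 = 1.9253 persons/s

1.9253 persons/s


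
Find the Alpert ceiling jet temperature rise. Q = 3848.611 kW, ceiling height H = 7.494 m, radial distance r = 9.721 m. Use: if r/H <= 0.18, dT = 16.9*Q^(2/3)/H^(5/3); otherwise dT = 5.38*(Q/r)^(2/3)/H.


r/H = 9.721 / 7.494 = 1.2972
r/H > 0.18, so dT = 5.38*(Q/r)^(2/3)/H
Q/r = 395.91
(Q/r)^(2/3) = 53.917
dT = 5.38 * 53.917 / 7.494 = 38.708 K

38.708 K


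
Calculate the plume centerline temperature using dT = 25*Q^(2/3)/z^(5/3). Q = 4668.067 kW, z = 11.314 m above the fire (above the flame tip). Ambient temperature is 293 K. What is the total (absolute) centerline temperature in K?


Q^(2/3) = 279.31
z^(5/3) = 57.020
dT = 25 * 279.31 / 57.020 = 122.46 K
T = 293 + 122.46 = 415.46 K

415.46 K


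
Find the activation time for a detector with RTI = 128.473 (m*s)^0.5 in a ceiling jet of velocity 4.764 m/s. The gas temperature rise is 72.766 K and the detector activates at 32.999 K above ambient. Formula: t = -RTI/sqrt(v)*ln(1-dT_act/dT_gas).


dT_act/dT_gas = 0.45349
ln(1 - 0.45349) = -0.60421
t = -128.473 / sqrt(4.764) * -0.60421 = 35.564 s

35.564 s


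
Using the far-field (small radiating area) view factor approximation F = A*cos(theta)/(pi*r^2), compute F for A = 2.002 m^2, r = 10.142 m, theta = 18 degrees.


cos(18 deg) = 0.95106
pi*r^2 = 323.14
F = 2.002 * 0.95106 / 323.14 = 0.0058921

0.0058921


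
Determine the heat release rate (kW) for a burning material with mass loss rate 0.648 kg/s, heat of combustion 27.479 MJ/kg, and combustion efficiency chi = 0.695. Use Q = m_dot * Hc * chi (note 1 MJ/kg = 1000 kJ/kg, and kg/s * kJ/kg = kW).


Hc = 27.479 MJ/kg = 27.479 * 1000 kJ/kg = 27479 kJ/kg
Q = 0.648 kg/s * 27479 kJ/kg * 0.695 = 12375 kW

12375 kW


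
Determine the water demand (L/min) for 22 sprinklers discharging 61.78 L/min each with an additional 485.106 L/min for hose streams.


Sprinkler demand = 22 * 61.78 = 1359.16 L/min
Total = 1359.16 + 485.106 = 1844.266 L/min

1844.266 L/min


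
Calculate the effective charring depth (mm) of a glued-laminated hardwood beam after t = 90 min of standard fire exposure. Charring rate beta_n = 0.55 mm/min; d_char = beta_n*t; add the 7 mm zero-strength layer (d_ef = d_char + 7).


d_char = 0.55 * 90 = 49.5 mm
d_ef = 49.5 + 1.0*7 = 56.5 mm

56.5 mm


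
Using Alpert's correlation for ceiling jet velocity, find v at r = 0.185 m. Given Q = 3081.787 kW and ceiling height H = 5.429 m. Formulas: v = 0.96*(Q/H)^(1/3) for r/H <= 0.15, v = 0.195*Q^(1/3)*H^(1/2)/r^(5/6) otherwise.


r/H = 0.185 / 5.429 = 0.034076
r/H <= 0.15, so v = 0.96*(Q/H)^(1/3)
Q/H = 567.65
(Q/H)^(1/3) = 8.2799
v = 0.96 * 8.2799 = 7.9487 m/s

7.9487 m/s


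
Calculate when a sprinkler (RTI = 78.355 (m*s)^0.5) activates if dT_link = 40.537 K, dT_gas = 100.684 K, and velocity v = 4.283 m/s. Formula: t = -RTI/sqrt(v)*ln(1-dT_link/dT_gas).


dT_link/dT_gas = 0.40262
ln(1 - 0.40262) = -0.51520
t = -78.355 / sqrt(4.283) * -0.51520 = 19.506 s

19.506 s


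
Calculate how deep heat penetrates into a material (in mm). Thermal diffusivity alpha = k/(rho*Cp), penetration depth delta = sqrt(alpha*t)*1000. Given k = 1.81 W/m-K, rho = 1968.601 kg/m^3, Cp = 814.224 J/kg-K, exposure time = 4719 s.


alpha = 1.81 / (1968.601 * 814.224) = 1.1292e-06 m^2/s
alpha * t = 0.0053288
delta = sqrt(0.0053288) * 1000 = 72.998 mm

72.998 mm


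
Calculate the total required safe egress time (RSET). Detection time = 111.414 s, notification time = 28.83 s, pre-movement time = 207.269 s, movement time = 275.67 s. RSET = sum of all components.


Total = 111.414 + 28.83 + 207.269 + 275.67 = 623.183 s

623.183 s


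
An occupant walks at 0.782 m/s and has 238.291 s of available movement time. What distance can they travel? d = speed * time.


d = 0.782 * 238.291 = 186.34 m

186.34 m


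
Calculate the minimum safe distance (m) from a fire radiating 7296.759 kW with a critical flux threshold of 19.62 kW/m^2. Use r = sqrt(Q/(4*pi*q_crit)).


4*pi*q_crit = 246.55
Q/(4*pi*q_crit) = 29.595
r = sqrt(29.595) = 5.4401 m

5.4401 m


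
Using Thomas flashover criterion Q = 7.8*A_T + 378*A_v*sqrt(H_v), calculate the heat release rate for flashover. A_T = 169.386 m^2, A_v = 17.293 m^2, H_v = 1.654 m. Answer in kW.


7.8*A_T = 1321.2
sqrt(H_v) = 1.2861
378*A_v*sqrt(H_v) = 8406.8
Q = 1321.2 + 8406.8 = 9728.0 kW

9728.0 kW


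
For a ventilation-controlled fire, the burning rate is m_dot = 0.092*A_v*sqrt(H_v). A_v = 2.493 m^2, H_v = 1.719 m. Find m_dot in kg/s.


sqrt(H_v) = 1.3111
m_dot = 0.092 * 2.493 * 1.3111 = 0.30071 kg/s

0.30071 kg/s


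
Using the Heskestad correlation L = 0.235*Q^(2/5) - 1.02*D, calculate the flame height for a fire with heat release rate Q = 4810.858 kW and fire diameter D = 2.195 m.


Q^(2/5) = 29.709
0.235 * Q^(2/5) = 6.9816
1.02 * D = 2.2389
L = 4.7427 m

4.7427 m


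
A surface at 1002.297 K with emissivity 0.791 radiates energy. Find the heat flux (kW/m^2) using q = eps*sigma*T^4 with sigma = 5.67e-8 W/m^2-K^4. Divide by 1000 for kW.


T^4 = 1.0092e+12
q = 0.791 * 5.67e-8 * 1.0092e+12 / 1000 = 45.263 kW/m^2

45.263 kW/m^2


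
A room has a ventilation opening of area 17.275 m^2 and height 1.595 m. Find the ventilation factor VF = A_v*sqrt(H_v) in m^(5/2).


sqrt(H_v) = 1.2629
VF = 17.275 * 1.2629 = 21.817 m^(5/2)

21.817 m^(5/2)


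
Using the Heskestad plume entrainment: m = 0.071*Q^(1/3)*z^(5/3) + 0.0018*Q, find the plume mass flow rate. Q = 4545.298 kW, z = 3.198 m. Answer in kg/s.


Q^(1/3) = 16.565
z^(5/3) = 6.9417
First term = 0.071 * 16.565 * 6.9417 = 8.1641
Second term = 0.0018 * 4545.298 = 8.1815
m = 16.346 kg/s

16.346 kg/s


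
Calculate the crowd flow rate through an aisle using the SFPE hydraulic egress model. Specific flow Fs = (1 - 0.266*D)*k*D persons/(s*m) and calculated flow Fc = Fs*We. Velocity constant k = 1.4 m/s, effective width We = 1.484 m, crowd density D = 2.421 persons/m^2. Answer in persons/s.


1 - 0.266*D = 1 - 0.266*2.421 = 0.35601
Fs = 0.35601 * 1.4 * 2.421 = 1.2067 persons/(s*m)
Fc = 1.2067 * 1.484 = 1.7907 persons/s

1.7907 persons/s


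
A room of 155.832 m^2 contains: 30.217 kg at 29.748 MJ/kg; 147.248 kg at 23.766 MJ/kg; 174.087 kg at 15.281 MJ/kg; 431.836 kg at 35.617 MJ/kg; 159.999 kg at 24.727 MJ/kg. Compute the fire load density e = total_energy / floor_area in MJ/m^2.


Total energy = 30.217*29.748 + 147.248*23.766 + 174.087*15.281 + 431.836*35.617 + 159.999*24.727
= 898.8953 + 3499.496 + 2660.223 + 15380.70 + 3956.295
= 26395.61 MJ
e = 26395.61 / 155.832 = 169.39 MJ/m^2

169.39 MJ/m^2


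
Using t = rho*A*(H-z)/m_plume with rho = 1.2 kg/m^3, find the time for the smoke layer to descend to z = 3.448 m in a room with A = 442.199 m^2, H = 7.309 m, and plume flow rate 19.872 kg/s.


H - z = 3.861 m
t = 1.2 * 442.199 * 3.861 / 19.872 = 103.10 s

103.10 s


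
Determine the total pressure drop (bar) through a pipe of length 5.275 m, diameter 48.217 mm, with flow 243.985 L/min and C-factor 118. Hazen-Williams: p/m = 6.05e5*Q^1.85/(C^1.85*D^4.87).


Q^1.85 = 26099
C^1.85 = 6807.4
D^4.87 = 1.5747e+08
p/m = 0.014730 bar/m
p_total = 0.014730 * 5.275 = 0.077702 bar

0.077702 bar


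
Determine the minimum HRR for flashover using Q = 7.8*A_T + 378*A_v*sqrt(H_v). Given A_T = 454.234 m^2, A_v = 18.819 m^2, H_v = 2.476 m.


7.8*A_T = 3543.0
sqrt(H_v) = 1.5735
378*A_v*sqrt(H_v) = 11193
Q = 3543.0 + 11193 = 14736 kW

14736 kW


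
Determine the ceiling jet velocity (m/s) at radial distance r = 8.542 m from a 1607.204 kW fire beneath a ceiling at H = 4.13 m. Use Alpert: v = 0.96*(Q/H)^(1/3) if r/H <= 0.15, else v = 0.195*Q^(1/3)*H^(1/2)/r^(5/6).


r/H = 8.542 / 4.13 = 2.0683
r/H > 0.15, so v = 0.195*Q^(1/3)*H^(1/2)/r^(5/6)
Q^(1/3) = 11.714
H^(1/2) = 2.0322
r^(5/6) = 5.9745
v = 0.195 * 11.714 * 2.0322 / 5.9745 = 0.77696 m/s

0.77696 m/s


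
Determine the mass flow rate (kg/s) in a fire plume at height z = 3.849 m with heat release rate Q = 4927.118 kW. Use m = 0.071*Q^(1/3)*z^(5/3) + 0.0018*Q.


Q^(1/3) = 17.016
z^(5/3) = 9.4532
First term = 0.071 * 17.016 * 9.4532 = 11.421
Second term = 0.0018 * 4927.118 = 8.8688
m = 20.290 kg/s

20.290 kg/s


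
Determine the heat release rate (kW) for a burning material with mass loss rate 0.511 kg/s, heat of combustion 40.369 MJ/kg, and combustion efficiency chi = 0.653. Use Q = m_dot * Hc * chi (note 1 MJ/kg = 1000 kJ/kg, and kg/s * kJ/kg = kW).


Hc = 40.369 MJ/kg = 40.369 * 1000 kJ/kg = 40369 kJ/kg
Q = 0.511 kg/s * 40369 kJ/kg * 0.653 = 13470 kW

13470 kW


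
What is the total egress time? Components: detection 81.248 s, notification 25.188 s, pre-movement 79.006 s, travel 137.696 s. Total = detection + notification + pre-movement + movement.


Total = 81.248 + 25.188 + 79.006 + 137.696 = 323.138 s

323.138 s


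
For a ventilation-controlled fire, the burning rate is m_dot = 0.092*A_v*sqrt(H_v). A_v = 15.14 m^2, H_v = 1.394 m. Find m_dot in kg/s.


sqrt(H_v) = 1.1807
m_dot = 0.092 * 15.14 * 1.1807 = 1.6445 kg/s

1.6445 kg/s


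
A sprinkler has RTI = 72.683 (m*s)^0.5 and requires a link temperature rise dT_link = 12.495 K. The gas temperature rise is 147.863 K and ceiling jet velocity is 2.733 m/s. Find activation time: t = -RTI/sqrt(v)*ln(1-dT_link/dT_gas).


dT_link/dT_gas = 0.084504
ln(1 - 0.084504) = -0.088289
t = -72.683 / sqrt(2.733) * -0.088289 = 3.8817 s

3.8817 s


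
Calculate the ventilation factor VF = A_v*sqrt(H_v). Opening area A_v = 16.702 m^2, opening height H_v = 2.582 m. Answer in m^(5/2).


sqrt(H_v) = 1.6069
VF = 16.702 * 1.6069 = 26.838 m^(5/2)

26.838 m^(5/2)


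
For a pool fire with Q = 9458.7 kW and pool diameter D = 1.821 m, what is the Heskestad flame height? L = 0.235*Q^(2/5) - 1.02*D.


Q^(2/5) = 38.934
0.235 * Q^(2/5) = 9.1496
1.02 * D = 1.8574
L = 7.2921 m

7.2921 m


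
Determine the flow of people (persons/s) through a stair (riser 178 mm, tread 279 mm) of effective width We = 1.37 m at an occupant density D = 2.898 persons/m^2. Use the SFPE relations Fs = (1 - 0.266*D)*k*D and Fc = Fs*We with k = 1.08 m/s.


1 - 0.266*D = 1 - 0.266*2.898 = 0.22913
Fs = 0.22913 * 1.08 * 2.898 = 0.71715 persons/(s*m)
Fc = 0.71715 * 1.37 = 0.98249 persons/s

0.98249 persons/s


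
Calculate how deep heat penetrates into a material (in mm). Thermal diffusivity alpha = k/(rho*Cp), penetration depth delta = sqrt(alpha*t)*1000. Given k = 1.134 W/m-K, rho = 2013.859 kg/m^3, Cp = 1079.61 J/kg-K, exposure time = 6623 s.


alpha = 1.134 / (2013.859 * 1079.61) = 5.2158e-07 m^2/s
alpha * t = 0.0034544
delta = sqrt(0.0034544) * 1000 = 58.774 mm

58.774 mm


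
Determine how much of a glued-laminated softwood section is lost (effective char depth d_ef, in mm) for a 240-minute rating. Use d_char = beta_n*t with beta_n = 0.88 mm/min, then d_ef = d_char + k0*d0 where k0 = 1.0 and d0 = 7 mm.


d_char = 0.88 * 240 = 211.2 mm
d_ef = 211.2 + 1.0*7 = 218.2 mm

218.2 mm


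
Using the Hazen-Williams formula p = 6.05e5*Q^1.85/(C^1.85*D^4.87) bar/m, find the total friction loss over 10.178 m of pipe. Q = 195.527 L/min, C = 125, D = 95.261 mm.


Q^1.85 = 17327
C^1.85 = 7573.3
D^4.87 = 4.3383e+09
p/m = 0.00031907 bar/m
p_total = 0.00031907 * 10.178 = 0.0032475 bar

0.0032475 bar


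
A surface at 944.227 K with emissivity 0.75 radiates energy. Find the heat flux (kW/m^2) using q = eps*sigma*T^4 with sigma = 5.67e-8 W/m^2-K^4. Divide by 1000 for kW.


T^4 = 7.9489e+11
q = 0.75 * 5.67e-8 * 7.9489e+11 / 1000 = 33.803 kW/m^2

33.803 kW/m^2


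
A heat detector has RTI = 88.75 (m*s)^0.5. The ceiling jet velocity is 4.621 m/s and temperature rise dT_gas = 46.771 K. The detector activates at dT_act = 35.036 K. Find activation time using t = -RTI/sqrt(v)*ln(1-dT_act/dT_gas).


dT_act/dT_gas = 0.74910
ln(1 - 0.74910) = -1.3827
t = -88.75 / sqrt(4.621) * -1.3827 = 57.085 s

57.085 s


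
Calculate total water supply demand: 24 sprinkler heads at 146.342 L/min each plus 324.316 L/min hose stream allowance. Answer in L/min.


Sprinkler demand = 24 * 146.342 = 3512.208 L/min
Total = 3512.208 + 324.316 = 3836.524 L/min

3836.524 L/min


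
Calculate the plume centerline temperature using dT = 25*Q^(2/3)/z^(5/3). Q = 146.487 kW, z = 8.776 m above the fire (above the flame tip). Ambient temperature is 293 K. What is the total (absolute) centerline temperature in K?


Q^(2/3) = 27.789
z^(5/3) = 37.339
dT = 25 * 27.789 / 37.339 = 18.606 K
T = 293 + 18.606 = 311.61 K

311.61 K


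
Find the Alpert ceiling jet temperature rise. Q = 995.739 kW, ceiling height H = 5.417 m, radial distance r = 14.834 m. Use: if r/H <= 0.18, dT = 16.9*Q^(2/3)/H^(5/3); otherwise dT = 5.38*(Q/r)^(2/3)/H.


r/H = 14.834 / 5.417 = 2.7384
r/H > 0.18, so dT = 5.38*(Q/r)^(2/3)/H
Q/r = 67.125
(Q/r)^(2/3) = 16.517
dT = 5.38 * 16.517 / 5.417 = 16.404 K

16.404 K


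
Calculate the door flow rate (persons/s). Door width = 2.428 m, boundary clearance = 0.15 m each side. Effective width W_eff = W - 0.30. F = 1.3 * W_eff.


W_eff = 2.428 - 0.30 = 2.128 m
F = 1.3 * 2.128 = 2.7664 persons/s

2.7664 persons/s


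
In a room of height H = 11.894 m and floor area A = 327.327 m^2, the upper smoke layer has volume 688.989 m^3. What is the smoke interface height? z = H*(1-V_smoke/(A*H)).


V/(A*H) = 0.17697
1 - 0.17697 = 0.82303
z = 11.894 * 0.82303 = 9.7891 m

9.7891 m


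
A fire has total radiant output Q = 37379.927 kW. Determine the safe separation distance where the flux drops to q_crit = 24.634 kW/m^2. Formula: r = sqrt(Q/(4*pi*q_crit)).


4*pi*q_crit = 309.56
Q/(4*pi*q_crit) = 120.75
r = sqrt(120.75) = 10.989 m

10.989 m


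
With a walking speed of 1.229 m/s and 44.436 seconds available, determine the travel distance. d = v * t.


d = 1.229 * 44.436 = 54.612 m

54.612 m


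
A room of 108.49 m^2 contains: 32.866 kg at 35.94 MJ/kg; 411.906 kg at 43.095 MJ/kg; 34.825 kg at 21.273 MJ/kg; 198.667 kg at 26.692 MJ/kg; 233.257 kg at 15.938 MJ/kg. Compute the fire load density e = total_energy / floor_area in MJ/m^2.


Total energy = 32.866*35.94 + 411.906*43.095 + 34.825*21.273 + 198.667*26.692 + 233.257*15.938
= 1181.204 + 17751.09 + 740.8322 + 5302.820 + 3717.650
= 28693.59 MJ
e = 28693.59 / 108.49 = 264.48 MJ/m^2

264.48 MJ/m^2


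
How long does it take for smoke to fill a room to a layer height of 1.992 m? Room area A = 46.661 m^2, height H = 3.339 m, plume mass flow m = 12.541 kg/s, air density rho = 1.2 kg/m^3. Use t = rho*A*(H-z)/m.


H - z = 1.347 m
t = 1.2 * 46.661 * 1.347 / 12.541 = 6.0141 s

6.0141 s


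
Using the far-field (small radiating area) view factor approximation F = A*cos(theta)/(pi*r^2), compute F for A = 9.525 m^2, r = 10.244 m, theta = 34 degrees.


cos(34 deg) = 0.82904
pi*r^2 = 329.68
F = 9.525 * 0.82904 / 329.68 = 0.023952

0.023952
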